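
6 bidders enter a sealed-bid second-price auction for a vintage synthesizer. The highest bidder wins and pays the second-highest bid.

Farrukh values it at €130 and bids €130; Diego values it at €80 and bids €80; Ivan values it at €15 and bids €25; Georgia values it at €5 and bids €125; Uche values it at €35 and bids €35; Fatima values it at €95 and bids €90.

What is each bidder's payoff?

Ranking the bids: Farrukh €130; Georgia €125; Fatima €90; Diego €80; Uche €35; Ivan €25.
Farrukh has the top bid and wins; the price is the second-highest bid, €125.
Farrukh's payoff = €130 − €125 = €5. All other bidders lose, so their payoff is 0.

Farrukh €5, Diego €0, Ivan €0, Georgia €0, Uche €0, Fatima €0.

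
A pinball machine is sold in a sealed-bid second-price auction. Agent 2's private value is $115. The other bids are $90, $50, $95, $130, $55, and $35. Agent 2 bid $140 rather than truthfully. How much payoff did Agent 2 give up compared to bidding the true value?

Payoff forgone: $15.

The highest competing bid is $130.
Bidding truthfully at $115: the top bid is $130 (a rival), so Agent 2 loses. Payoff = $0.
Bidding $140: Agent 2 has the top bid, wins, and pays the second-highest bid $130. Payoff = $115 − $130 = -$15.
Regret = truthful payoff − actual payoff = $0 − -$15 = $15.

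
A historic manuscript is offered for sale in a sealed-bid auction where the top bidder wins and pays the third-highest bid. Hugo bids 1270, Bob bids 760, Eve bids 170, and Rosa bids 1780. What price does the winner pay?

Ordered from highest: Rosa 1780 > Hugo 1270 > Bob 760 > Eve 170.
Rosa is the highest bidder, so Rosa wins.
Under the third-price rule, the price is the third-highest bid: 760.

760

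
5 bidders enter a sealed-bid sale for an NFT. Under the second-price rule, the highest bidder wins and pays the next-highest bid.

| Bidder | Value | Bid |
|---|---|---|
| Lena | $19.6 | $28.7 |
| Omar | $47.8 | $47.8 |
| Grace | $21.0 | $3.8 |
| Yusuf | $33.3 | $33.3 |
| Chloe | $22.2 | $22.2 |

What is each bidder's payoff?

Sorted high to low: Omar $47.8 > Yusuf $33.3 > Lena $28.7 > Chloe $22.2 > Grace $3.8.
Omar has the top bid and wins; the price is the second-highest bid, $33.3.
Omar's payoff = $47.8 − $33.3 = $14.5. All other bidders lose, so their payoff is 0.

Payoffs: Lena $0.0, Omar $14.5, Grace $0.0, Yusuf $0.0, Chloe $0.0.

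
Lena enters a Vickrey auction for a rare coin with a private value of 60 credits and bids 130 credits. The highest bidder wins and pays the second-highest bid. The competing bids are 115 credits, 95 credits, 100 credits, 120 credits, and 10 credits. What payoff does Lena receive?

Highest competing bid: 120 credits.
Lena's bid 130 credits is the highest overall, so Lena wins and pays the second-highest bid, 120 credits.
Payoff = value − price = 60 credits − 120 credits = -60 credits.

Lena's payoff: -60 credits.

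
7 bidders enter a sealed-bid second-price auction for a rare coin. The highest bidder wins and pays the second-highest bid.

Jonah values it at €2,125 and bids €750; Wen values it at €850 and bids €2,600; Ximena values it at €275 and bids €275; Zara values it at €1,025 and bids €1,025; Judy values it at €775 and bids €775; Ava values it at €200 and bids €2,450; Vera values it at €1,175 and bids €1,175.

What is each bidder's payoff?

Payoffs: Jonah €0, Wen -€1,600, Ximena €0, Zara €0, Judy €0, Ava €0, Vera €0.

Ranking the bids: Wen €2,600; Ava €2,450; Vera €1,175; Zara €1,025; Judy €775; Jonah €750; Ximena €275.
Wen has the top bid and wins; the price is the second-highest bid, €2,450.
Wen's payoff = €850 − €2,450 = -€1,600. All other bidders lose, so their payoff is 0.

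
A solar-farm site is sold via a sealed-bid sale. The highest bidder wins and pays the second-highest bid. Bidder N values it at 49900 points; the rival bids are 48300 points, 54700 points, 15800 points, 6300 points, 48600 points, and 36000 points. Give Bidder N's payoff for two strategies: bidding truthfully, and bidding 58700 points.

The highest competing bid is 54700 points.
Bidding truthfully at 49900 points: the top bid is 54700 points (a rival), so Bidder N loses. Payoff = 0 points.
Bidding 58700 points: Bidder N has the top bid, wins, and pays the second-highest bid 54700 points. Payoff = 49900 points − 54700 points = -4800 points.

(a) 0 points  (b) -4800 points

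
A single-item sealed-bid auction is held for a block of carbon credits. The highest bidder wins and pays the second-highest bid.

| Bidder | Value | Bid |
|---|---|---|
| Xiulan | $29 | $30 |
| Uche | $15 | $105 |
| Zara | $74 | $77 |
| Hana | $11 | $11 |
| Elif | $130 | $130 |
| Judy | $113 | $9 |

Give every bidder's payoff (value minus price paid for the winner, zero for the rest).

Ranking the bids: Elif $130 > Uche $105 > Zara $77 > Xiulan $30 > Hana $11 > Judy $9.
Elif has the top bid and wins; the price is the second-highest bid, $105.
Elif's payoff = $130 − $105 = $25. All other bidders lose, so their payoff is 0.

Xiulan $0, Uche $0, Zara $0, Hana $0, Elif $25, Judy $0.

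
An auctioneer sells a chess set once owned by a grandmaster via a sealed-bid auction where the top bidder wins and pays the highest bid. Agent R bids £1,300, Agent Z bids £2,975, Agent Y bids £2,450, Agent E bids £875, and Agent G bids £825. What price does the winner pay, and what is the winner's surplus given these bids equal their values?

Price £2,975; surplus £0.

Ranking the bids: Agent Z £2,975 > Agent Y £2,450 > Agent R £1,300 > Agent E £875 > Agent G £825.
Agent Z is the highest bidder, so Agent Z wins.
Under the first-price rule, the price is the highest bid: £2,975.
Surplus = £2,975 − £2,975 = £0.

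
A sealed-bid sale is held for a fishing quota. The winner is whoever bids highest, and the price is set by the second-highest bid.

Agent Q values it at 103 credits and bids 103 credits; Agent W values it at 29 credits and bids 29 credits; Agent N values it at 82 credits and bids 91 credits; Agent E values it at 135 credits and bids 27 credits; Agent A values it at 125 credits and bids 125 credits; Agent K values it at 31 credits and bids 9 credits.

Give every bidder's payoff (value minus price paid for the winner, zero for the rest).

Payoffs: Agent Q 0 credits, Agent W 0 credits, Agent N 0 credits, Agent E 0 credits, Agent A 22 credits, Agent K 0 credits.

Bids in descending order: Agent A 125 credits; Agent Q 103 credits; Agent N 91 credits; Agent W 29 credits; Agent E 27 credits; Agent K 9 credits.
Agent A has the top bid and wins; the price is the second-highest bid, 103 credits.
Agent A's payoff = 125 credits − 103 credits = 22 credits. All other bidders lose, so their payoff is 0.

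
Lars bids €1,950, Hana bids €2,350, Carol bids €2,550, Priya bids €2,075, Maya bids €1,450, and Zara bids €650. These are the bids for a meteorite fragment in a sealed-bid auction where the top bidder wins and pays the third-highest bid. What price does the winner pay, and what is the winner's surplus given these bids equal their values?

Sorted high to low: Carol €2,550, then Hana €2,350, then Priya €2,075, then Lars €1,950, then Maya €1,450, then Zara €650.
Carol is the highest bidder, so Carol wins.
Under the third-price rule, the price is the third-highest bid: €2,075.
Surplus = €2,550 − €2,075 = €475.

The winner pays €2,075 for a surplus of €475.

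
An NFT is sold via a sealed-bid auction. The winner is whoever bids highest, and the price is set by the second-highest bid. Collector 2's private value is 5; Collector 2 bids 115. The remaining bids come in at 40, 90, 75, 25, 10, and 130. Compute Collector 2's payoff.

Highest competing bid: 130.
Collector 2's bid 115 is not the highest, so Collector 2 loses, pays nothing, and earns zero payoff.

The bidder's payoff: 0.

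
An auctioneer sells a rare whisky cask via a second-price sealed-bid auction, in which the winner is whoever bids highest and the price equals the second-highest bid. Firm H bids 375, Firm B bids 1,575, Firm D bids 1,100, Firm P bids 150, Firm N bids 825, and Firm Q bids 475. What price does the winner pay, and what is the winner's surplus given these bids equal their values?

The winner pays 1,100 for a surplus of 475.

Sorted high to low: Firm B 1,575; Firm D 1,100; Firm N 825; Firm Q 475; Firm H 375; Firm P 150.
Firm B is the highest bidder, so Firm B wins.
Under the second-price rule, the price is the second-highest bid: 1,100.
Surplus = 1,575 − 1,100 = 475.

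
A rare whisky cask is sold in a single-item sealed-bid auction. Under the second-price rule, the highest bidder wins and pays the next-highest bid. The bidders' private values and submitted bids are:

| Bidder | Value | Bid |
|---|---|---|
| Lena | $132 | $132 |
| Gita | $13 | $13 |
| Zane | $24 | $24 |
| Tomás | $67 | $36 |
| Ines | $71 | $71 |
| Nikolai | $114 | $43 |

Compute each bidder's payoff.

Ranking the bids: Lena $132; Ines $71; Nikolai $43; Tomás $36; Zane $24; Gita $13.
Lena has the top bid and wins; the price is the second-highest bid, $71.
Lena's payoff = $132 − $71 = $61. All other bidders lose, so their payoff is 0.

Payoffs: Lena $61, Gita $0, Zane $0, Tomás $0, Ines $0, Nikolai $0.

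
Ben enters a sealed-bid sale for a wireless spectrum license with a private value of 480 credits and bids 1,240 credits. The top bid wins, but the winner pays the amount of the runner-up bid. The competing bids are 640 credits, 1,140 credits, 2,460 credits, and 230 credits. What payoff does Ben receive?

0 credits

Highest competing bid: 2,460 credits.
Ben's bid 1,240 credits is not the highest, so Ben loses, pays nothing, and earns zero payoff.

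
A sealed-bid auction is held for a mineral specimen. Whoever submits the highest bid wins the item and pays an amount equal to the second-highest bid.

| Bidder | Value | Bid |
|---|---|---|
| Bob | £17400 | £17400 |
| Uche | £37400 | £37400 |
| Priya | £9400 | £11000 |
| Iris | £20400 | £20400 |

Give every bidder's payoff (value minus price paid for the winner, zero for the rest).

Ordered from highest: Uche £37400; Iris £20400; Bob £17400; Priya £11000.
Uche has the top bid and wins; the price is the second-highest bid, £20400.
Uche's payoff = £37400 − £20400 = £17000. All other bidders lose, so their payoff is 0.

Payoffs: Bob £0, Uche £17000, Priya £0, Iris £0.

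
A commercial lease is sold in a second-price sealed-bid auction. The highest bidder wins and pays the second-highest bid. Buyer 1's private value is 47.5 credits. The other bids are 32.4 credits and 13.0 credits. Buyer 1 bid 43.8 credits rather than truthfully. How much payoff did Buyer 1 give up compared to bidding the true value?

Regret: 0.0 credits.

The highest competing bid is 32.4 credits.
Bidding truthfully at 47.5 credits: Buyer 1 has the top bid, wins, and pays the second-highest bid 32.4 credits. Payoff = 47.5 credits − 32.4 credits = 15.1 credits.
Bidding 43.8 credits: Buyer 1 has the top bid, wins, and pays the second-highest bid 32.4 credits. Payoff = 47.5 credits − 32.4 credits = 15.1 credits.
Regret = truthful payoff − actual payoff = 15.1 credits − 15.1 credits = 0.0 credits.
The bid only affects whether you win, not the price — here both bids land on the same side of the top rival bid, so the deviation is payoff-neutral.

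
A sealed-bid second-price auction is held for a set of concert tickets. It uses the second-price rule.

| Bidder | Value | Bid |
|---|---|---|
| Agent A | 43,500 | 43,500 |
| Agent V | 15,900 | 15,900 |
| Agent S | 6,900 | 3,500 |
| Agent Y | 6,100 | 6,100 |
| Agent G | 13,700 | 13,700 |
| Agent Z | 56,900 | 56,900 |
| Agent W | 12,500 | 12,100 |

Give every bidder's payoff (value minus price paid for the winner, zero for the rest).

Sorted high to low: Agent Z 56,900 > Agent A 43,500 > Agent V 15,900 > Agent G 13,700 > Agent W 12,100 > Agent Y 6,100 > Agent S 3,500.
Agent Z has the top bid and wins; the price is the second-highest bid, 43,500.
Agent Z's payoff = 56,900 − 43,500 = 13,400. All other bidders lose, so their payoff is 0.

Payoffs: Agent A 0, Agent V 0, Agent S 0, Agent Y 0, Agent G 0, Agent Z 13,400, Agent W 0.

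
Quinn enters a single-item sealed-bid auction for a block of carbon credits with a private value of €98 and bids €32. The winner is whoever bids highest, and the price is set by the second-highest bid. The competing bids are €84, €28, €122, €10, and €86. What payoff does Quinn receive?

Highest competing bid: €122.
Quinn's bid €32 is not the highest, so Quinn loses, pays nothing, and earns zero payoff.

Payoff = €0.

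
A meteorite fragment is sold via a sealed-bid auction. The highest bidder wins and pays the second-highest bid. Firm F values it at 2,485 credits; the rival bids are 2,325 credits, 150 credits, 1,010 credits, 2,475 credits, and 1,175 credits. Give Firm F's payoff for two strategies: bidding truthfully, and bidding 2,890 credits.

The highest competing bid is 2,475 credits.
Bidding truthfully at 2,485 credits: Firm F has the top bid, wins, and pays the second-highest bid 2,475 credits. Payoff = 2,485 credits − 2,475 credits = 10 credits.
Bidding 2,890 credits: Firm F has the top bid, wins, and pays the second-highest bid 2,475 credits. Payoff = 2,485 credits − 2,475 credits = 10 credits.

Truthful: 10 credits; alternative: 10 credits.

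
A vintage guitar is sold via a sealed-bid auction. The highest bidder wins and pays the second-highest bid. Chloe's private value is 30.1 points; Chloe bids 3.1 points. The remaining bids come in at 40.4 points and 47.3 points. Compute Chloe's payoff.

Highest competing bid: 47.3 points.
Chloe's bid 3.1 points is not the highest, so Chloe loses, pays nothing, and earns zero payoff.

0.0 points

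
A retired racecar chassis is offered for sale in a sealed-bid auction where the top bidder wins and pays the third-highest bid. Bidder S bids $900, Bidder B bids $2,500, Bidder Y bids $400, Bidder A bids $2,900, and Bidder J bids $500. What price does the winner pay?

Price paid: $900.

Ranking the bids: Bidder A $2,900, then Bidder B $2,500, then Bidder S $900, then Bidder J $500, then Bidder Y $400.
Bidder A is the highest bidder, so Bidder A wins.
Under the third-price rule, the price is the third-highest bid: $900.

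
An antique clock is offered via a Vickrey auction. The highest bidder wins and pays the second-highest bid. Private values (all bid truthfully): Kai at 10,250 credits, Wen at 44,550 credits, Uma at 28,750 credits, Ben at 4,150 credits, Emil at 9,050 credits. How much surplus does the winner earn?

Bids in descending order: Wen 44,550 credits, then Uma 28,750 credits, then Kai 10,250 credits, then Emil 9,050 credits, then Ben 4,150 credits.
Wen wins with the top bid and pays the second-highest, 28,750 credits.
Surplus = 44,550 credits − 28,750 credits = 15,800 credits.

Winner's surplus: 15,800 credits.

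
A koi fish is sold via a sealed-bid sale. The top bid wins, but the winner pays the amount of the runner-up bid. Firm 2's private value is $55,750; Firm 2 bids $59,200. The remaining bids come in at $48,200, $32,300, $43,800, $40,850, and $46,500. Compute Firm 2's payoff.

The bidder's payoff: $7,550.

Highest competing bid: $48,200.
Firm 2's bid $59,200 is the highest overall, so Firm 2 wins and pays the second-highest bid, $48,200.
Payoff = value − price = $55,750 − $48,200 = $7,550.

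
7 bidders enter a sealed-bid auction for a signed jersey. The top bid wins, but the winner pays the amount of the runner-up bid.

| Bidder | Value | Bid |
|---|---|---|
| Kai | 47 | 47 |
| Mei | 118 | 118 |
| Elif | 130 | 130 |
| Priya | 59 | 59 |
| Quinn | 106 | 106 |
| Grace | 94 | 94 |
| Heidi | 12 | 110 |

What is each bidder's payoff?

Kai 0, Mei 0, Elif 12, Priya 0, Quinn 0, Grace 0, Heidi 0.

Ordered from highest: Elif 130 > Mei 118 > Heidi 110 > Quinn 106 > Grace 94 > Priya 59 > Kai 47.
Elif has the top bid and wins; the price is the second-highest bid, 118.
Elif's payoff = 130 − 118 = 12. All other bidders lose, so their payoff is 0.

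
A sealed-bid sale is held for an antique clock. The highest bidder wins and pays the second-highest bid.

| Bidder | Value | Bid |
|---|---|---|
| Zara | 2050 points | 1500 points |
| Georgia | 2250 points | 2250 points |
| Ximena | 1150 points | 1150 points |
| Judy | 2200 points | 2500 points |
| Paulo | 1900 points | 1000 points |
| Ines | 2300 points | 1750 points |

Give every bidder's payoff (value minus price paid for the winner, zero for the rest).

Sorted high to low: Judy 2500 points, then Georgia 2250 points, then Ines 1750 points, then Zara 1500 points, then Ximena 1150 points, then Paulo 1000 points.
Judy has the top bid and wins; the price is the second-highest bid, 2250 points.
Judy's payoff = 2200 points − 2250 points = -50 points. All other bidders lose, so their payoff is 0.

Zara 0 points, Georgia 0 points, Ximena 0 points, Judy -50 points, Paulo 0 points, Ines 0 points.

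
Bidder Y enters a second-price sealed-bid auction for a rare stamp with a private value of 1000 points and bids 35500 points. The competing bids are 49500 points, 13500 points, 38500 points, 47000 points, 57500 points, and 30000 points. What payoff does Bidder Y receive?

Highest competing bid: 57500 points.
Bidder Y's bid 35500 points is not the highest, so Bidder Y loses, pays nothing, and earns zero payoff.

0 points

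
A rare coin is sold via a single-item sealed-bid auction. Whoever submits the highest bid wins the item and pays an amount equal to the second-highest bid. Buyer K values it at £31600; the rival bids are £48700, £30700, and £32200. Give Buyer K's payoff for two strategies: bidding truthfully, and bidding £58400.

The highest competing bid is £48700.
Bidding truthfully at £31600: the top bid is £48700 (a rival), so Buyer K loses. Payoff = £0.
Bidding £58400: Buyer K has the top bid, wins, and pays the second-highest bid £48700. Payoff = £31600 − £48700 = -£17100.

(a) £0  (b) -£17100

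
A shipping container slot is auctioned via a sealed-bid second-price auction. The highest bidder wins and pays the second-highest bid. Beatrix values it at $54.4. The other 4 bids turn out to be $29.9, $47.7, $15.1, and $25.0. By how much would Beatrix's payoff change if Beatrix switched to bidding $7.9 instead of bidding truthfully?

The highest competing bid is $47.7.
Bidding truthfully at $54.4: Beatrix has the top bid, wins, and pays the second-highest bid $47.7. Payoff = $54.4 − $47.7 = $6.7.
Bidding $7.9: the top bid is $47.7 (a rival), so Beatrix loses. Payoff = $0.0.
Change = $0.0 − $6.7 = -$6.7.

-$6.7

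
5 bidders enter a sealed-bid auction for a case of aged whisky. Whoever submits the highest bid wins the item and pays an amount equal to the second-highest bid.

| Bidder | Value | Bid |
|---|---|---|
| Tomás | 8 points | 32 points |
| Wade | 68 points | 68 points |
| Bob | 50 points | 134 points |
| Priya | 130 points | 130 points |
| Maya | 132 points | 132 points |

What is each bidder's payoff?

Payoffs: Tomás 0 points, Wade 0 points, Bob -82 points, Priya 0 points, Maya 0 points.

Ranking the bids: Bob 134 points, then Maya 132 points, then Priya 130 points, then Wade 68 points, then Tomás 32 points.
Bob has the top bid and wins; the price is the second-highest bid, 132 points.
Bob's payoff = 50 points − 132 points = -82 points. All other bidders lose, so their payoff is 0.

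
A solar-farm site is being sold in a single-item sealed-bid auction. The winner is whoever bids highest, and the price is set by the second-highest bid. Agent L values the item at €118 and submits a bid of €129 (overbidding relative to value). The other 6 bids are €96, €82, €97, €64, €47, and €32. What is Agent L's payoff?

Highest competing bid: €97.
Agent L's bid €129 is the highest overall, so Agent L wins and pays the second-highest bid, €97.
Payoff = value − price = €118 − €97 = €21.

Payoff = €21.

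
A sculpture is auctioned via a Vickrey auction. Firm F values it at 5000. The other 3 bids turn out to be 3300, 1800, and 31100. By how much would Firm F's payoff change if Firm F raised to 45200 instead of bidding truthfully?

The highest competing bid is 31100.
Bidding truthfully at 5000: the top bid is 31100 (a rival), so Firm F loses. Payoff = 0.
Bidding 45200: Firm F has the top bid, wins, and pays the second-highest bid 31100. Payoff = 5000 − 31100 = -26100.
Change = -26100 − 0 = -26100.
Deviating from a truthful bid can only lose payoff in a second-price auction — never gain.

-26100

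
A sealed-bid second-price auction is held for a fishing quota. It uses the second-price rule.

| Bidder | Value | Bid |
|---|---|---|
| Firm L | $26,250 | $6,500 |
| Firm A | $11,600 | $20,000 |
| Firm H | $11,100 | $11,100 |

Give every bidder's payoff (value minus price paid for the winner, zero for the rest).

Ordered from highest: Firm A $20,000, then Firm H $11,100, then Firm L $6,500.
Firm A has the top bid and wins; the price is the second-highest bid, $11,100.
Firm A's payoff = $11,600 − $11,100 = $500. All other bidders lose, so their payoff is 0.

Firm L $0, Firm A $500, Firm H $0.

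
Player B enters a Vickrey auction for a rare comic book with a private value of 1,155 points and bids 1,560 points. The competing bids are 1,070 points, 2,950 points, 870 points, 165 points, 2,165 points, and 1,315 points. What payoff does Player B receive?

Highest competing bid: 2,950 points.
Player B's bid 1,560 points is not the highest, so Player B loses, pays nothing, and earns zero payoff.

Player B's payoff: 0 points.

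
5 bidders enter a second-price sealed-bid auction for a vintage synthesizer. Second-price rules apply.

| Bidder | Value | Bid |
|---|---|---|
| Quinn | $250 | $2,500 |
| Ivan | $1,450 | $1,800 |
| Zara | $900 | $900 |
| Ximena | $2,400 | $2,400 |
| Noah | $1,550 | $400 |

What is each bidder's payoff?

Bids in descending order: Quinn $2,500; Ximena $2,400; Ivan $1,800; Zara $900; Noah $400.
Quinn has the top bid and wins; the price is the second-highest bid, $2,400.
Quinn's payoff = $250 − $2,400 = -$2,150. All other bidders lose, so their payoff is 0.

Payoffs: Quinn -$2,150, Ivan $0, Zara $0, Ximena $0, Noah $0.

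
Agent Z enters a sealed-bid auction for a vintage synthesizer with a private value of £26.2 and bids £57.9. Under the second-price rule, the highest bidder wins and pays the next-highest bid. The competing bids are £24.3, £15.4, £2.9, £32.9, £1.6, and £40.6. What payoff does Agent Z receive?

Highest competing bid: £40.6.
Agent Z's bid £57.9 is the highest overall, so Agent Z wins and pays the second-highest bid, £40.6.
Payoff = value − price = £26.2 − £40.6 = -£14.4.

-£14.4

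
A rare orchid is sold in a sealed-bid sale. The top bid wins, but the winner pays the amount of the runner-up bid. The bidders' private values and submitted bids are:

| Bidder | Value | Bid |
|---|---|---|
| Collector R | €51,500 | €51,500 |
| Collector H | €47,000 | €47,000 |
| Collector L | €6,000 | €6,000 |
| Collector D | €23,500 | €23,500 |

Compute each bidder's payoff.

Collector R €4,500, Collector H €0, Collector L €0, Collector D €0.

Bids in descending order: Collector R €51,500; Collector H €47,000; Collector D €23,500; Collector L €6,000.
Collector R has the top bid and wins; the price is the second-highest bid, €47,000.
Collector R's payoff = €51,500 − €47,000 = €4,500. All other bidders lose, so their payoff is 0.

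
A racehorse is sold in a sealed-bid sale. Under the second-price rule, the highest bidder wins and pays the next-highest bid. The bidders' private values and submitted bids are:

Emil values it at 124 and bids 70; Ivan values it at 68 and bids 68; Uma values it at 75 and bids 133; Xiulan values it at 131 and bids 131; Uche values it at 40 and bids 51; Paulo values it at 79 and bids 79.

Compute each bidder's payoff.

Payoffs: Emil 0, Ivan 0, Uma -56, Xiulan 0, Uche 0, Paulo 0.

Sorted high to low: Uma 133 > Xiulan 131 > Paulo 79 > Emil 70 > Ivan 68 > Uche 51.
Uma has the top bid and wins; the price is the second-highest bid, 131.
Uma's payoff = 75 − 131 = -56. All other bidders lose, so their payoff is 0.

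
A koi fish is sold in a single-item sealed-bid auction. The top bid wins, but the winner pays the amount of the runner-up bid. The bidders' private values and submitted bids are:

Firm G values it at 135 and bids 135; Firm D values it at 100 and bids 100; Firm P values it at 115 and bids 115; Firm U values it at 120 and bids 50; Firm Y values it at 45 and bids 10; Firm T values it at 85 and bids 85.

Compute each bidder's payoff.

Ordered from highest: Firm G 135 > Firm P 115 > Firm D 100 > Firm T 85 > Firm U 50 > Firm Y 10.
Firm G has the top bid and wins; the price is the second-highest bid, 115.
Firm G's payoff = 135 − 115 = 20. All other bidders lose, so their payoff is 0.

Payoffs: Firm G 20, Firm D 0, Firm P 0, Firm U 0, Firm Y 0, Firm T 0.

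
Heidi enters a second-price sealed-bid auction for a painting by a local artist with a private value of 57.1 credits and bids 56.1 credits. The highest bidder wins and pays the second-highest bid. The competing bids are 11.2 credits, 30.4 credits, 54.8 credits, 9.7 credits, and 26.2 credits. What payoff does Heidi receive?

Payoff = 2.3 credits.

Highest competing bid: 54.8 credits.
Heidi's bid 56.1 credits is the highest overall, so Heidi wins and pays the second-highest bid, 54.8 credits.
Payoff = value − price = 57.1 credits − 54.8 credits = 2.3 credits.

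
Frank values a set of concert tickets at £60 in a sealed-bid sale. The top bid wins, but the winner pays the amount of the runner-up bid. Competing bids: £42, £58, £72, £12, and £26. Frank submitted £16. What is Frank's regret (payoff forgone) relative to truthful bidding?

The highest competing bid is £72.
Bidding truthfully at £60: the top bid is £72 (a rival), so Frank loses. Payoff = £0.
Bidding £16: the top bid is £72 (a rival), so Frank loses. Payoff = £0.
Regret = truthful payoff − actual payoff = £0 − £0 = £0.

Regret: £0.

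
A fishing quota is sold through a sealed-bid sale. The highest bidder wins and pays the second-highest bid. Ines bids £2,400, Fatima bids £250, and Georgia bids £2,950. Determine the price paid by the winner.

Ranking the bids: Georgia £2,950; Ines £2,400; Fatima £250.
Georgia has the highest bid, so Georgia wins.
The second-highest bid is £2,400, so that is what Georgia pays.

The winner pays £2,400.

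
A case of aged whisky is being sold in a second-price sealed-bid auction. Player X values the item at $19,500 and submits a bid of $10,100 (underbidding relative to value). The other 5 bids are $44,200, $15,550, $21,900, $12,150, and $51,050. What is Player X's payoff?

Player X's payoff: $0.

Highest competing bid: $51,050.
Player X's bid $10,100 is not the highest, so Player X loses, pays nothing, and earns zero payoff.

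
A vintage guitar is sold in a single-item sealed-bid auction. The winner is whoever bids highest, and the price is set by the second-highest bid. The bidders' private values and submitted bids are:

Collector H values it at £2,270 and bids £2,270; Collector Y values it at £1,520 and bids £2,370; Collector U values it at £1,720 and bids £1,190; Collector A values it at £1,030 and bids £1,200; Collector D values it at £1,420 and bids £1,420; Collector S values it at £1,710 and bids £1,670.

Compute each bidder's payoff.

Collector H £0, Collector Y -£750, Collector U £0, Collector A £0, Collector D £0, Collector S £0.

Bids in descending order: Collector Y £2,370 > Collector H £2,270 > Collector S £1,670 > Collector D £1,420 > Collector A £1,200 > Collector U £1,190.
Collector Y has the top bid and wins; the price is the second-highest bid, £2,270.
Collector Y's payoff = £1,520 − £2,270 = -£750. All other bidders lose, so their payoff is 0.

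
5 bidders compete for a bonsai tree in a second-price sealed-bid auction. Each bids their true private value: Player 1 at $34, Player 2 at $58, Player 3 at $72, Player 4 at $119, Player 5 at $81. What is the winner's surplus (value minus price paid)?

Winner's surplus: $38.

Ranking the bids: Player 4 $119; Player 5 $81; Player 3 $72; Player 2 $58; Player 1 $34.
Player 4 wins with the top bid and pays the second-highest, $81.
Surplus = $119 − $81 = $38.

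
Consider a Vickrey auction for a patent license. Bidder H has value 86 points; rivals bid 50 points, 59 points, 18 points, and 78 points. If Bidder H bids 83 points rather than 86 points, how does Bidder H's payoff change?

The highest competing bid is 78 points.
Bidding truthfully at 86 points: Bidder H has the top bid, wins, and pays the second-highest bid 78 points. Payoff = 86 points − 78 points = 8 points.
Bidding 83 points: Bidder H has the top bid, wins, and pays the second-highest bid 78 points. Payoff = 86 points − 78 points = 8 points.
Change = 8 points − 8 points = 0 points.

0 points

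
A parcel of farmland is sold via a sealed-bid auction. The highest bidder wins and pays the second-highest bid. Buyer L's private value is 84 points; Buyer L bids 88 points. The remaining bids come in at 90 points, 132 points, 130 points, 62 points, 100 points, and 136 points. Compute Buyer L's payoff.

0 points

Highest competing bid: 136 points.
Buyer L's bid 88 points is not the highest, so Buyer L loses, pays nothing, and earns zero payoff.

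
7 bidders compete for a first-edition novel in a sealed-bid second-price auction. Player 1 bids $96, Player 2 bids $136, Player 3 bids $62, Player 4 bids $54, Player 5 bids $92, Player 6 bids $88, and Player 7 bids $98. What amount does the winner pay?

$98

Sorted high to low: Player 2 $136 > Player 7 $98 > Player 1 $96 > Player 5 $92 > Player 6 $88 > Player 3 $62 > Player 4 $54.
Player 2 has the highest bid, so Player 2 wins.
The second-highest bid is $98, so that is what Player 2 pays.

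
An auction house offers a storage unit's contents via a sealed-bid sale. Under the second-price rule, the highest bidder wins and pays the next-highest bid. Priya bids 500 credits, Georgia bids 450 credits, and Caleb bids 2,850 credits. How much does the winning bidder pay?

Ranking the bids: Caleb 2,850 credits > Priya 500 credits > Georgia 450 credits.
Caleb has the highest bid, so Caleb wins.
The second-highest bid is 500 credits, so that is what Caleb pays.

The winner pays 500 credits.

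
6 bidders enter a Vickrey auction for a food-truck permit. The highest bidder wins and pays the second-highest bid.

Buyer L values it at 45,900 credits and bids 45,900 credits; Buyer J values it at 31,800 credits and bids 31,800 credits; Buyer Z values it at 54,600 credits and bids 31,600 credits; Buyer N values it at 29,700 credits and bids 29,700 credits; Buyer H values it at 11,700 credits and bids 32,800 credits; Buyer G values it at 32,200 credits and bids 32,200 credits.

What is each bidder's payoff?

Ranking the bids: Buyer L 45,900 credits, then Buyer H 32,800 credits, then Buyer G 32,200 credits, then Buyer J 31,800 credits, then Buyer Z 31,600 credits, then Buyer N 29,700 credits.
Buyer L has the top bid and wins; the price is the second-highest bid, 32,800 credits.
Buyer L's payoff = 45,900 credits − 32,800 credits = 13,100 credits. All other bidders lose, so their payoff is 0.

Buyer L 13,100 credits, Buyer J 0 credits, Buyer Z 0 credits, Buyer N 0 credits, Buyer H 0 credits, Buyer G 0 credits.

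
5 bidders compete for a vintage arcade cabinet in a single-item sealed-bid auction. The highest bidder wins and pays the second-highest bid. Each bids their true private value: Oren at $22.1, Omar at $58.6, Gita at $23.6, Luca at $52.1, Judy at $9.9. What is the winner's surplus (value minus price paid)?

Bids in descending order: Omar $58.6 > Luca $52.1 > Gita $23.6 > Oren $22.1 > Judy $9.9.
Omar wins with the top bid and pays the second-highest, $52.1.
Surplus = $58.6 − $52.1 = $6.5.

Winner's surplus: $6.5.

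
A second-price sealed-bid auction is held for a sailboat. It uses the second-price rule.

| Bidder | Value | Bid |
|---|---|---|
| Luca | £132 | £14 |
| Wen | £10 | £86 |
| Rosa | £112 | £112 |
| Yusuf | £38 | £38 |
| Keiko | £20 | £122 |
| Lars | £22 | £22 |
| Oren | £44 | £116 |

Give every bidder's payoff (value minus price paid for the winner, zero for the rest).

Luca £0, Wen £0, Rosa £0, Yusuf £0, Keiko -£96, Lars £0, Oren £0.

Bids in descending order: Keiko £122; Oren £116; Rosa £112; Wen £86; Yusuf £38; Lars £22; Luca £14.
Keiko has the top bid and wins; the price is the second-highest bid, £116.
Keiko's payoff = £20 − £116 = -£96. All other bidders lose, so their payoff is 0.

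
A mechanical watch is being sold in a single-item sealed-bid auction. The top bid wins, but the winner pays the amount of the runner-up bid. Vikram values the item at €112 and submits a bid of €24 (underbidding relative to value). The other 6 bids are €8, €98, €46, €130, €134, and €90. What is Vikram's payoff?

Highest competing bid: €134.
Vikram's bid €24 is not the highest, so Vikram loses, pays nothing, and earns zero payoff.

€0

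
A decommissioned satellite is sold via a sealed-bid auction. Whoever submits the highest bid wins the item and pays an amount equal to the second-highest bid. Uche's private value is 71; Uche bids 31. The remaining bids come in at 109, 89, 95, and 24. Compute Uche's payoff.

Highest competing bid: 109.
Uche's bid 31 is not the highest, so Uche loses, pays nothing, and earns zero payoff.

0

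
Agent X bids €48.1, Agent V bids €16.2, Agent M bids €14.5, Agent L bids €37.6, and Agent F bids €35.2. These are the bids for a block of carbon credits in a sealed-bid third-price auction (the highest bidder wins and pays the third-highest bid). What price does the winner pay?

€35.2

Bids in descending order: Agent X €48.1 > Agent L €37.6 > Agent F €35.2 > Agent V €16.2 > Agent M €14.5.
Agent X is the highest bidder, so Agent X wins.
Under the third-price rule, the price is the third-highest bid: €35.2.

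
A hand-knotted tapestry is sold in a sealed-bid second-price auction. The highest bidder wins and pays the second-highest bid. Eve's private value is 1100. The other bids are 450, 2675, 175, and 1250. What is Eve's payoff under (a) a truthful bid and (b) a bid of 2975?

(a) 0  (b) -1575

The highest competing bid is 2675.
Bidding truthfully at 1100: the top bid is 2675 (a rival), so Eve loses. Payoff = 0.
Bidding 2975: Eve has the top bid, wins, and pays the second-highest bid 2675. Payoff = 1100 − 2675 = -1575.
Deviating from a truthful bid can only lose payoff in a second-price auction — never gain.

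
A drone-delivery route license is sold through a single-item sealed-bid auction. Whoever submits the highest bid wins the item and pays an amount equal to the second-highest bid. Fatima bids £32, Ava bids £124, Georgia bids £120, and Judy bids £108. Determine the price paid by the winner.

The winner pays £120.

Ranking the bids: Ava £124, then Georgia £120, then Judy £108, then Fatima £32.
Ava has the highest bid, so Ava wins.
The second-highest bid is £120, so that is what Ava pays.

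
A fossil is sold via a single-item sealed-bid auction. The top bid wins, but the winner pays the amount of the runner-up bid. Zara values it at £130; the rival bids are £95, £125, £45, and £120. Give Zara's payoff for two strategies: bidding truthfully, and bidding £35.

(a) £5  (b) £0

The highest competing bid is £125.
Bidding truthfully at £130: Zara has the top bid, wins, and pays the second-highest bid £125. Payoff = £130 − £125 = £5.
Bidding £35: the top bid is £125 (a rival), so Zara loses. Payoff = £0.
Deviating from a truthful bid can only lose payoff in a second-price auction — never gain.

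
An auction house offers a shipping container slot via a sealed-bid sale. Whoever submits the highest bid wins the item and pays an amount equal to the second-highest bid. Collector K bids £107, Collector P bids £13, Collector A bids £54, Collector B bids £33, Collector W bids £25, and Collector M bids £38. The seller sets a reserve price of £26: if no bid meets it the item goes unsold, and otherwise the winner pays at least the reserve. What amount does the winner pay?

£54

Ranking the bids: Collector K £107, then Collector A £54, then Collector M £38, then Collector B £33, then Collector W £25, then Collector P £13.
Collector K has the highest bid, so Collector K wins.
The second-highest bid is £54, which exceeds the reserve, so that sets the price.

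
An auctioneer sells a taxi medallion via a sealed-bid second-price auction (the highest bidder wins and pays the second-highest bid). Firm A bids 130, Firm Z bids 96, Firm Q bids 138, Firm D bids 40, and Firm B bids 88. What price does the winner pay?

Ordered from highest: Firm Q 138; Firm A 130; Firm Z 96; Firm B 88; Firm D 40.
Firm Q is the highest bidder, so Firm Q wins.
Under the second-price rule, the price is the second-highest bid: 130.

Price paid: 130.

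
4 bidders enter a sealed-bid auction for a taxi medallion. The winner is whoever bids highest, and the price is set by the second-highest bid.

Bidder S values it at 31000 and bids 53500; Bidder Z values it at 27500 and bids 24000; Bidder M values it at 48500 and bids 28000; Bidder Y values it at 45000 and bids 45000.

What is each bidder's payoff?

Bidder S -14000, Bidder Z 0, Bidder M 0, Bidder Y 0.

Sorted high to low: Bidder S 53500; Bidder Y 45000; Bidder M 28000; Bidder Z 24000.
Bidder S has the top bid and wins; the price is the second-highest bid, 45000.
Bidder S's payoff = 31000 − 45000 = -14000. All other bidders lose, so their payoff is 0.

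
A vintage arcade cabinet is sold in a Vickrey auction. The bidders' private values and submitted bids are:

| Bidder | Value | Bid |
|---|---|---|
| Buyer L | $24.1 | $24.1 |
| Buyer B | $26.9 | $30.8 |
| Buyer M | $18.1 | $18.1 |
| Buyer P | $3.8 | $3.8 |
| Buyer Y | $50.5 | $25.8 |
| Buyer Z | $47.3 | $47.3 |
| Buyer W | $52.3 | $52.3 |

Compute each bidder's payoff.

Ranking the bids: Buyer W $52.3; Buyer Z $47.3; Buyer B $30.8; Buyer Y $25.8; Buyer L $24.1; Buyer M $18.1; Buyer P $3.8.
Buyer W has the top bid and wins; the price is the second-highest bid, $47.3.
Buyer W's payoff = $52.3 − $47.3 = $5.0. All other bidders lose, so their payoff is 0.

Payoffs: Buyer L $0.0, Buyer B $0.0, Buyer M $0.0, Buyer P $0.0, Buyer Y $0.0, Buyer Z $0.0, Buyer W $5.0.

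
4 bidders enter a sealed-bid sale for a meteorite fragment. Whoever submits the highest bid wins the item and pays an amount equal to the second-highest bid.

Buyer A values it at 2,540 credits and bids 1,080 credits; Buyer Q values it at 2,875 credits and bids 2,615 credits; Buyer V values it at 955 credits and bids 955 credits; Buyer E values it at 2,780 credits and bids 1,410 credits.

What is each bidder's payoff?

Ranking the bids: Buyer Q 2,615 credits > Buyer E 1,410 credits > Buyer A 1,080 credits > Buyer V 955 credits.
Buyer Q has the top bid and wins; the price is the second-highest bid, 1,410 credits.
Buyer Q's payoff = 2,875 credits − 1,410 credits = 1,465 credits. All other bidders lose, so their payoff is 0.

Buyer A 0 credits, Buyer Q 1,465 credits, Buyer V 0 credits, Buyer E 0 credits.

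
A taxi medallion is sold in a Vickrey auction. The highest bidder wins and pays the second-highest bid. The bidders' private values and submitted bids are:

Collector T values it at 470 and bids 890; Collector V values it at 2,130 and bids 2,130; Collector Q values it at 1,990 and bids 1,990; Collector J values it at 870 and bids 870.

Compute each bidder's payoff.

Ranking the bids: Collector V 2,130 > Collector Q 1,990 > Collector T 890 > Collector J 870.
Collector V has the top bid and wins; the price is the second-highest bid, 1,990.
Collector V's payoff = 2,130 − 1,990 = 140. All other bidders lose, so their payoff is 0.

Payoffs: Collector T 0, Collector V 140, Collector Q 0, Collector J 0.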